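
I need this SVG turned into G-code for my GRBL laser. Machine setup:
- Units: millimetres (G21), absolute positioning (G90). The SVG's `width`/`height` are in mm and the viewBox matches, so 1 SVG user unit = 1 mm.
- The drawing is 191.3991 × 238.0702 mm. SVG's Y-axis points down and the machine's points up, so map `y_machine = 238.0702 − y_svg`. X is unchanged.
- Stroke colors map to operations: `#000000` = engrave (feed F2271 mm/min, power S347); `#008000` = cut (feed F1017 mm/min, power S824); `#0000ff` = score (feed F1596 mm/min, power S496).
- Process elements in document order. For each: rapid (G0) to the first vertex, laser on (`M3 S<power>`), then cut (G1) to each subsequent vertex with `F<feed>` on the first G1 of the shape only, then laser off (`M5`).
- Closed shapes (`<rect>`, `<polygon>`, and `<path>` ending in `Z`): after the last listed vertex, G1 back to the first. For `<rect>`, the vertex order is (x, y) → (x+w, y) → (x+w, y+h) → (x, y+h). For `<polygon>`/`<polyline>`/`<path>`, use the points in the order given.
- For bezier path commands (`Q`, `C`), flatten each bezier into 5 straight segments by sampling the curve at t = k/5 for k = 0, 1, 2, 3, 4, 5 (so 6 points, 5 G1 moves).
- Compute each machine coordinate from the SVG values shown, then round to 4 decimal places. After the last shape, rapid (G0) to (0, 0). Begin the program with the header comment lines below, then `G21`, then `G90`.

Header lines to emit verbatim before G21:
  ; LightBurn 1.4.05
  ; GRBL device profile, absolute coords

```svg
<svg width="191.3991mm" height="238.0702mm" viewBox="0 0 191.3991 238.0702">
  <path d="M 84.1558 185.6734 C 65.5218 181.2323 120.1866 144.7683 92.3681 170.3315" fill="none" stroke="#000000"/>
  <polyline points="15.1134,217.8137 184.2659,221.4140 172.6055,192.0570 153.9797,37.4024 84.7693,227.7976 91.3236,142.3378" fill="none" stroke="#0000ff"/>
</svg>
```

1 u = 1 mm; y_m = 238.0702 − y.

[1] `<path>` cubic bezier, #000000→engrave S347 F2271: (84.1558,52.3968) → (80.5250,58.1518) → (87.0084,67.0779) → (96.1284,74.6607) → (100.4075,76.3858) → (92.3681,67.7387)

[2] `<polyline>` open polyline, #0000ff→score S496 F1596: (15.1134,20.2565) → (184.2659,16.6562) → (172.6055,46.0132) → (153.9797,200.6678) → (84.7693,10.2726) → (91.3236,95.7324)

; LightBurn 1.4.05
; GRBL device profile, absolute coords
G21
G90
G0 X84.1558 Y52.3968
M3 S347
G1 X80.5250 Y58.1518 F2271
G1 X87.0084 Y67.0779
G1 X96.1284 Y74.6607
G1 X100.4075 Y76.3858
G1 X92.3681 Y67.7387
M5
G0 X15.1134 Y20.2565
M3 S496
G1 X184.2659 Y16.6562 F1596
G1 X172.6055 Y46.0132
G1 X153.9797 Y200.6678
G1 X84.7693 Y10.2726
G1 X91.3236 Y95.7324
M5
G0 X0.0000 Y0.0000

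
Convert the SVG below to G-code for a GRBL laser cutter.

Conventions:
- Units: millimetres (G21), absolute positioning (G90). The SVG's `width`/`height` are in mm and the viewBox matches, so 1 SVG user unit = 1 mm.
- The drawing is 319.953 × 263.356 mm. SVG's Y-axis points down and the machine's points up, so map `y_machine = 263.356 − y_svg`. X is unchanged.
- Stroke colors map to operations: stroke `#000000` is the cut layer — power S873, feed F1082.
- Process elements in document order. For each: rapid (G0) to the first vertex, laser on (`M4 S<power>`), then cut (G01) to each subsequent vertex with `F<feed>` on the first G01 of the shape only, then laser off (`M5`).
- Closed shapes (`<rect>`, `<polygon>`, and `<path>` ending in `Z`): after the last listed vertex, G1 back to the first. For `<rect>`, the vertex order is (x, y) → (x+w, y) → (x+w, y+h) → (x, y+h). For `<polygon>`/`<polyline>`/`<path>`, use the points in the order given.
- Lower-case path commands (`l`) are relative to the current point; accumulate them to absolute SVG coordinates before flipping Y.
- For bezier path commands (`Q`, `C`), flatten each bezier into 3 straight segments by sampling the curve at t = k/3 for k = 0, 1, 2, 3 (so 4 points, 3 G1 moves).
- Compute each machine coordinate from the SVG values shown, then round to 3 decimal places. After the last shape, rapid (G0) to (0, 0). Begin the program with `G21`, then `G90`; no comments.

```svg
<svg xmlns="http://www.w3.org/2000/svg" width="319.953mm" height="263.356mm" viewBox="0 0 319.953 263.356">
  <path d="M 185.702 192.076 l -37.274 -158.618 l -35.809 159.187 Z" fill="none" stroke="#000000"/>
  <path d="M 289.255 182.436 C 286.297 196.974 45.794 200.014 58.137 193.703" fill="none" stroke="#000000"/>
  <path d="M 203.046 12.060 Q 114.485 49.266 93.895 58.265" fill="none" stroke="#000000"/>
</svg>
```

G21
G90
G0 X185.702 Y71.280
M4 S873
G01 X148.428 Y229.898 F1082
G01 X112.619 Y70.711
G01 X185.702 Y71.280
M5
G0 X289.255 Y80.920
M4 S873
G01 X225.278 Y70.135 F1082
G01 X111.913 Y66.539
G01 X58.137 Y69.653
M5
G0 X203.046 Y251.296
M4 S873
G01 X151.558 Y229.626 F1082
G01 X115.174 Y214.224
G01 X93.895 Y205.091
M5
G0 X0.000 Y0.000

viewBox `0 0 319.953 263.356` with mm width/height → 1 unit = 1 mm. Flip: y_m = 263.356 − y_svg.

**Shape 1** — `<path>` closed polygon, stroke `#000000` → cut (S873, F1082). Machine vertices: (185.702,71.280) → (148.428,229.898) → (112.619,70.711) → (185.702,71.280). Closed: final G1 returns to the first vertex.

**Shape 2** — `<path>` cubic bezier, stroke `#000000` → cut (S873, F1082). Control points (SVG): P0=(289.255,182.436), P1=(286.297,196.974), P2=(45.794,200.014), P3=(58.137,193.703); sampled at t=k/3. Machine vertices: (289.255,80.920) → (225.278,70.135) → (111.913,66.539) → (58.137,69.653). Open path.

**Shape 3** — `<path>` quadratic bezier, stroke `#000000` → cut (S873, F1082). Control points (SVG): P0=(203.046,12.060), P1=(114.485,49.266), P2=(93.895,58.265); sampled at t=k/3. Machine vertices: (203.046,251.296) → (151.558,229.626) → (115.174,214.224) → (93.895,205.091). Open path.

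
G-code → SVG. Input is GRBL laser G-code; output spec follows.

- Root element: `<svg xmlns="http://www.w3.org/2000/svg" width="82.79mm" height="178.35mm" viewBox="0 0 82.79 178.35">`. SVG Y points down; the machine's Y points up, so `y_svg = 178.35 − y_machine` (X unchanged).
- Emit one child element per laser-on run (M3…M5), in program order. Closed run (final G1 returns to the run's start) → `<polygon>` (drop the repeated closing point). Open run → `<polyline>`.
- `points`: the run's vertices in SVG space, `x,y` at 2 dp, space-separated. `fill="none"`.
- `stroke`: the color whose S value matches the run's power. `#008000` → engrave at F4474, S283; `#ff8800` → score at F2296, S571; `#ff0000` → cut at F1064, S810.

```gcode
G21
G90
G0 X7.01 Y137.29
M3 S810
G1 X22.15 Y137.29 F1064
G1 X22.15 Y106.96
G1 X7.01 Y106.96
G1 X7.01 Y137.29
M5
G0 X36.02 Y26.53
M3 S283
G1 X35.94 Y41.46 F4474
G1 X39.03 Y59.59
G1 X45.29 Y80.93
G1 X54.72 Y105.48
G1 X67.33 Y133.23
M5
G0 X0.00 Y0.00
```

<svg xmlns="http://www.w3.org/2000/svg" width="82.79mm" height="178.35mm" viewBox="0 0 82.79 178.35">
  <polygon points="7.01,41.06 22.15,41.06 22.15,71.39 7.01,71.39" fill="none" stroke="#ff0000"/>
  <polyline points="36.02,151.82 35.94,136.89 39.03,118.76 45.29,97.42 54.72,72.87 67.33,45.12" fill="none" stroke="#008000"/>
</svg>

Each laser-on run becomes one SVG element. Flip Y back into SVG space with y_svg = 178.35 − y_machine.

Run 1: S810 ⇒ cut layer `#ff0000`. The run returns to its start, so emit a `<polygon>` with points (Y-flipped): 7.01,41.06 22.15,41.06 22.15,71.39 7.01,71.39.

Run 2: S283 ⇒ engrave layer `#008000`. The run is open, so emit a `<polyline>` with points (Y-flipped): 36.02,151.82 35.94,136.89 39.03,118.76 45.29,97.42 54.72,72.87 67.33,45.12.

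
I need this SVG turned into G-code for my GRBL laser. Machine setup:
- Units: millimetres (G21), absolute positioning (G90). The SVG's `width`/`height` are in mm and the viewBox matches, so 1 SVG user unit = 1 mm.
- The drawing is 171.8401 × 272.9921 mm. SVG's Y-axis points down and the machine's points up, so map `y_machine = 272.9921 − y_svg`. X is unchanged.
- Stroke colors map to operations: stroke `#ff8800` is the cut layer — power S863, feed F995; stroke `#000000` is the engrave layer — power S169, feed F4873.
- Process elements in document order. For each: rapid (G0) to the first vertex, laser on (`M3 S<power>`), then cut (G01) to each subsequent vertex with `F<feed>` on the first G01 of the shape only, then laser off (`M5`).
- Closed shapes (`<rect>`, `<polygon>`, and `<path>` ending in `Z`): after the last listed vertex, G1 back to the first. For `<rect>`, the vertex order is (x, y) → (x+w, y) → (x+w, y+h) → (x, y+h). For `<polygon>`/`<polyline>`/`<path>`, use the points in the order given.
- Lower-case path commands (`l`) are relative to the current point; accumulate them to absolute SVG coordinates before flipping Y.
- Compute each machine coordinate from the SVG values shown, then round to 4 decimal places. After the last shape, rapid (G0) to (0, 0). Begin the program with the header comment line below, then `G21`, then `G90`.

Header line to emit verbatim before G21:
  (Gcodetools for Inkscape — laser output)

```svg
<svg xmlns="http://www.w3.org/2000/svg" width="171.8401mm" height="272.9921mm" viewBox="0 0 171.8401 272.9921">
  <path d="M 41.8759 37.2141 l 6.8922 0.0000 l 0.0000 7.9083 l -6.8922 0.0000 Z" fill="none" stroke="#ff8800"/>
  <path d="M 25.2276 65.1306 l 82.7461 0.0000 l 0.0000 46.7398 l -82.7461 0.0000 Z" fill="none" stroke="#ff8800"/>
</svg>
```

1 u = 1 mm; y_m = 272.9921 − y.

[1] `<path>` rectangle, #ff8800→cut S863 F995: (41.8759,235.7780) → (48.7681,235.7780) → (48.7681,227.8697) → (41.8759,227.8697) → (41.8759,235.7780) (closed)

[2] `<path>` rectangle, #ff8800→cut S863 F995: (25.2276,207.8615) → (107.9737,207.8615) → (107.9737,161.1217) → (25.2276,161.1217) → (25.2276,207.8615) (closed)

(Gcodetools for Inkscape — laser output)
G21
G90
G0 X41.8759 Y235.7780
M3 S863
G01 X48.7681 Y235.7780 F995
G01 X48.7681 Y227.8697
G01 X41.8759 Y227.8697
G01 X41.8759 Y235.7780
M5
G0 X25.2276 Y207.8615
M3 S863
G01 X107.9737 Y207.8615 F995
G01 X107.9737 Y161.1217
G01 X25.2276 Y161.1217
G01 X25.2276 Y207.8615
M5
G0 X0.0000 Y0.0000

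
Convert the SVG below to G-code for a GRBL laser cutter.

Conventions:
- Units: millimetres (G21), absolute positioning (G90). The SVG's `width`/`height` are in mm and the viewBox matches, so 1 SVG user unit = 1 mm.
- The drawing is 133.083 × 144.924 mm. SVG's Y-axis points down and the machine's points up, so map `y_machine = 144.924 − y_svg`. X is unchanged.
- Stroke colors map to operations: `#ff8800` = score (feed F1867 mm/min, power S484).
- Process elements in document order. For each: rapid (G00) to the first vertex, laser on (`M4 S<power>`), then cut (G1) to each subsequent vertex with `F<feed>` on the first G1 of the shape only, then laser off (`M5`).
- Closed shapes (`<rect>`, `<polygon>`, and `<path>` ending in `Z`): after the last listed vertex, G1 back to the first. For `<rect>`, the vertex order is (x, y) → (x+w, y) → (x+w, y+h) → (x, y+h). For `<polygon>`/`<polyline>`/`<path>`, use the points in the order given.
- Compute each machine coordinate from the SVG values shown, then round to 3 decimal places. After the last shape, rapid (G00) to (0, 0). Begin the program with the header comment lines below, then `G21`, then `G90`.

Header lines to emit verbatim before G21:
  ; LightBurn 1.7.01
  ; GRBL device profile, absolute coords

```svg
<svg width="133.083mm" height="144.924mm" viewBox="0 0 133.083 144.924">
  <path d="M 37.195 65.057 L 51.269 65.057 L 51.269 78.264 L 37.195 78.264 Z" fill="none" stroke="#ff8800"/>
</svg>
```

; LightBurn 1.7.01
; GRBL device profile, absolute coords
G21
G90
G00 X37.195 Y79.867
M4 S484
G1 X51.269 Y79.867 F1867
G1 X51.269 Y66.660
G1 X37.195 Y66.660
G1 X37.195 Y79.867
M5
G00 X0.000 Y0.000

Since the viewBox matches the mm dimensions, user units are millimetres directly. The only transform is the Y-flip y_m = 144.924 − y_svg.

Shape 1 is a rectangle drawn with `<path>`. Its stroke #ff8800 means score at S484, F1867. After flipping Y the toolpath is (37.195,79.867) → (51.269,79.867) → (51.269,66.660) → (37.195,66.660) → (37.195,79.867), returning to the start.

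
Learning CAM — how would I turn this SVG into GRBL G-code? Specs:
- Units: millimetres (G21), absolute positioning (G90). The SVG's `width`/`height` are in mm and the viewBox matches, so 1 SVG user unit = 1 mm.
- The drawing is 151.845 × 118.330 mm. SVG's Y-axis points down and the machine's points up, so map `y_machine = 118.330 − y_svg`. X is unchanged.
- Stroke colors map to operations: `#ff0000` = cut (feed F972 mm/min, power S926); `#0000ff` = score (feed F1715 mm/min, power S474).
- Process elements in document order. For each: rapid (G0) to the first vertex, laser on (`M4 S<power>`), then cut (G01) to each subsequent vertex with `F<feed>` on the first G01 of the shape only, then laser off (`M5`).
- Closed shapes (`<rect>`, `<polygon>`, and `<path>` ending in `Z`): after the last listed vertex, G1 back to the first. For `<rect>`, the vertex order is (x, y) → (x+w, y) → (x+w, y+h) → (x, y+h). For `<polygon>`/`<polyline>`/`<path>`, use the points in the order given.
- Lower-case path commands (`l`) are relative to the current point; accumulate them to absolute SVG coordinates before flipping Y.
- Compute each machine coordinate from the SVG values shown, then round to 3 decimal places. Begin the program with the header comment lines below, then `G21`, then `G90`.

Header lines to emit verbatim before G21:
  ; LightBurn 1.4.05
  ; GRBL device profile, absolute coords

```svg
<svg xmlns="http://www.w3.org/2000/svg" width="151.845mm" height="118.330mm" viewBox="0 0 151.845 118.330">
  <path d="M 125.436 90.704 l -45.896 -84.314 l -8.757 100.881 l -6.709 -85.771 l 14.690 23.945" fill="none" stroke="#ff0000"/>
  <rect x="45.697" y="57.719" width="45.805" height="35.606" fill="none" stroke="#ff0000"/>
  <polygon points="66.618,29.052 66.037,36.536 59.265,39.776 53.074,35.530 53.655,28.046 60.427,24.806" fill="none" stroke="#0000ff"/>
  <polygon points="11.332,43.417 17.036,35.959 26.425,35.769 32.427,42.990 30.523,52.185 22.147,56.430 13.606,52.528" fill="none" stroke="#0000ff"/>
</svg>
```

; LightBurn 1.4.05
; GRBL device profile, absolute coords
G21
G90
G0 X125.436 Y27.626
M4 S926
G01 X79.540 Y111.940 F972
G01 X70.783 Y11.059
G01 X64.074 Y96.830
G01 X78.764 Y72.885
M5
G0 X45.697 Y60.611
M4 S926
G01 X91.502 Y60.611 F972
G01 X91.502 Y25.005
G01 X45.697 Y25.005
G01 X45.697 Y60.611
M5
G0 X66.618 Y89.278
M4 S474
G01 X66.037 Y81.794 F1715
G01 X59.265 Y78.554
G01 X53.074 Y82.800
G01 X53.655 Y90.284
G01 X60.427 Y93.524
G01 X66.618 Y89.278
M5
G0 X11.332 Y74.913
M4 S474
G01 X17.036 Y82.371 F1715
G01 X26.425 Y82.561
G01 X32.427 Y75.340
G01 X30.523 Y66.145
G01 X22.147 Y61.900
G01 X13.606 Y65.802
G01 X11.332 Y74.913
M5

Since the viewBox matches the mm dimensions, user units are millimetres directly. The only transform is the Y-flip y_m = 118.330 − y_svg.

Shape 1 is a open polyline drawn with `<path>`. Its stroke #ff0000 means cut at S926, F972. After flipping Y the toolpath is (125.436,27.626) → (79.540,111.940) → (70.783,11.059) → (64.074,96.830) → (78.764,72.885).

Shape 2 is a rectangle drawn with `<rect>`. Its stroke #ff0000 means cut at S926, F972. After flipping Y the toolpath is (45.697,60.611) → (91.502,60.611) → (91.502,25.005) → (45.697,25.005) → (45.697,60.611), returning to the start.

Shape 3 is a regular polygon drawn with `<polygon>`. Its stroke #0000ff means score at S474, F1715. After flipping Y the toolpath is (66.618,89.278) → (66.037,81.794) → (59.265,78.554) → (53.074,82.800) → (53.655,90.284) → (60.427,93.524) → (66.618,89.278), returning to the start.

Shape 4 is a regular polygon drawn with `<polygon>`. Its stroke #0000ff means score at S474, F1715. After flipping Y the toolpath is (11.332,74.913) → (17.036,82.371) → (26.425,82.561) → (32.427,75.340) → (30.523,66.145) → (22.147,61.900) → (13.606,65.802) → (11.332,74.913), returning to the start.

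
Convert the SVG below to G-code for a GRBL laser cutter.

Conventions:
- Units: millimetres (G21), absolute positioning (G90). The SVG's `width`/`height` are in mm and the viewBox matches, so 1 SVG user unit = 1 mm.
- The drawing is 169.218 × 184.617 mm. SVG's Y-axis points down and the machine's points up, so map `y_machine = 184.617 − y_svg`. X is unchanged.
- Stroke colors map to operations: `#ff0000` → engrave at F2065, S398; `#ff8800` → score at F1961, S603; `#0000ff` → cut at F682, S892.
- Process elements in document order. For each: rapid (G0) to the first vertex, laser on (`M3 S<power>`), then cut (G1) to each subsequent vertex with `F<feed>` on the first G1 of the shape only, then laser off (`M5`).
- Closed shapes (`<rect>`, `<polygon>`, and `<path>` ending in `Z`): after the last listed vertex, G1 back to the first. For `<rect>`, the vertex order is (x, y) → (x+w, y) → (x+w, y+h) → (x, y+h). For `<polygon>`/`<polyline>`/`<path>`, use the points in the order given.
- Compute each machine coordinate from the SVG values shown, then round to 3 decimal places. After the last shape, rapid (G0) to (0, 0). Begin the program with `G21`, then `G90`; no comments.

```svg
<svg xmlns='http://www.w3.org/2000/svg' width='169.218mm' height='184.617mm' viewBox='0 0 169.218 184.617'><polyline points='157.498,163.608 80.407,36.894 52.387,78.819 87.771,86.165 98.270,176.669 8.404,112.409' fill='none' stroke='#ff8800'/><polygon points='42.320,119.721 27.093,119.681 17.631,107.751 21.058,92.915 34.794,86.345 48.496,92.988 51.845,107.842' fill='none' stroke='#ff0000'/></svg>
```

G21
G90
G0 X157.498 Y21.009
M3 S603
G1 X80.407 Y147.723 F1961
G1 X52.387 Y105.798
G1 X87.771 Y98.452
G1 X98.270 Y7.948
G1 X8.404 Y72.208
M5
G0 X42.320 Y64.896
M3 S398
G1 X27.093 Y64.936 F2065
G1 X17.631 Y76.866
G1 X21.058 Y91.702
G1 X34.794 Y98.272
G1 X48.496 Y91.629
G1 X51.845 Y76.775
G1 X42.320 Y64.896
M5
G0 X0.000 Y0.000

Since the viewBox matches the mm dimensions, user units are millimetres directly. The only transform is the Y-flip y_m = 184.617 − y_svg.

Shape 1 is a open polyline drawn with `<polyline>`. Its stroke #ff8800 means score at S603, F1961. After flipping Y the toolpath is (157.498,21.009) → (80.407,147.723) → (52.387,105.798) → (87.771,98.452) → (98.270,7.948) → (8.404,72.208).

Shape 2 is a regular polygon drawn with `<polygon>`. Its stroke #ff0000 means engrave at S398, F2065. After flipping Y the toolpath is (42.320,64.896) → (27.093,64.936) → (17.631,76.866) → (21.058,91.702) → (34.794,98.272) → (48.496,91.629) → (51.845,76.775) → (42.320,64.896), returning to the start.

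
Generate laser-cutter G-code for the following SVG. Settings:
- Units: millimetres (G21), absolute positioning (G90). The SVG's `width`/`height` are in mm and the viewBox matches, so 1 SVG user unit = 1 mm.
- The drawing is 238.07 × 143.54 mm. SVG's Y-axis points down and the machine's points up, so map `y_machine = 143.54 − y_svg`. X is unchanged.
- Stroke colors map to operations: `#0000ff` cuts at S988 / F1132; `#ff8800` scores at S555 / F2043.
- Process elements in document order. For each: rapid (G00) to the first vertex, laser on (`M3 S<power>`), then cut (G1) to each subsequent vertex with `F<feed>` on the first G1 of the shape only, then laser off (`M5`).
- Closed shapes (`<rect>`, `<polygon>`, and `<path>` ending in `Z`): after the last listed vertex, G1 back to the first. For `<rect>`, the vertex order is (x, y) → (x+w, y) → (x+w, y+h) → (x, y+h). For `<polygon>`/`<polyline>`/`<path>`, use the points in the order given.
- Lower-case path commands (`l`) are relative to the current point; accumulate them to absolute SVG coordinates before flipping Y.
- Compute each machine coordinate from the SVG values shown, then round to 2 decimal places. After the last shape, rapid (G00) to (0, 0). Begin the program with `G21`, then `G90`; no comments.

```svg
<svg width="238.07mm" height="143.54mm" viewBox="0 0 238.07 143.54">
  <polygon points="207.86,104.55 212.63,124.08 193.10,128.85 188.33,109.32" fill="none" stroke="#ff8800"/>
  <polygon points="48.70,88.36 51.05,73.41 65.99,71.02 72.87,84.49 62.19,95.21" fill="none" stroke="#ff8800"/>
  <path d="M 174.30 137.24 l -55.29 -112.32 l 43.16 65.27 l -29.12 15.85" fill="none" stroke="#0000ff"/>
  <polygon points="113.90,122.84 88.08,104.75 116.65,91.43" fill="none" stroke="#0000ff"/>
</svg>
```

G21
G90
G00 X207.86 Y38.99
M3 S555
G1 X212.63 Y19.46 F2043
G1 X193.10 Y14.69
G1 X188.33 Y34.22
G1 X207.86 Y38.99
M5
G00 X48.70 Y55.18
M3 S555
G1 X51.05 Y70.13 F2043
G1 X65.99 Y72.52
G1 X72.87 Y59.05
G1 X62.19 Y48.33
G1 X48.70 Y55.18
M5
G00 X174.30 Y6.30
M3 S988
G1 X119.01 Y118.62 F1132
G1 X162.17 Y53.35
G1 X133.05 Y37.50
M5
G00 X113.90 Y20.70
M3 S988
G1 X88.08 Y38.79 F1132
G1 X116.65 Y52.11
G1 X113.90 Y20.70
M5
G00 X0.00 Y0.00

viewBox `0 0 238.07 143.54` with mm width/height → 1 unit = 1 mm. Flip: y_m = 143.54 − y_svg.

**Shape 1** — `<polygon>` regular polygon, stroke `#ff8800` → score (S555, F2043). Machine vertices: (207.86,38.99) → (212.63,19.46) → (193.10,14.69) → (188.33,34.22) → (207.86,38.99). Closed: final G1 returns to the first vertex.

**Shape 2** — `<polygon>` regular polygon, stroke `#ff8800` → score (S555, F2043). Machine vertices: (48.70,55.18) → (51.05,70.13) → (65.99,72.52) → (72.87,59.05) → (62.19,48.33) → (48.70,55.18). Closed: final G1 returns to the first vertex.

**Shape 3** — `<path>` open polyline, stroke `#0000ff` → cut (S988, F1132). Machine vertices: (174.30,6.30) → (119.01,118.62) → (162.17,53.35) → (133.05,37.50). Open path.

**Shape 4** — `<polygon>` regular polygon, stroke `#0000ff` → cut (S988, F1132). Machine vertices: (113.90,20.70) → (88.08,38.79) → (116.65,52.11) → (113.90,20.70). Closed: final G1 returns to the first vertex.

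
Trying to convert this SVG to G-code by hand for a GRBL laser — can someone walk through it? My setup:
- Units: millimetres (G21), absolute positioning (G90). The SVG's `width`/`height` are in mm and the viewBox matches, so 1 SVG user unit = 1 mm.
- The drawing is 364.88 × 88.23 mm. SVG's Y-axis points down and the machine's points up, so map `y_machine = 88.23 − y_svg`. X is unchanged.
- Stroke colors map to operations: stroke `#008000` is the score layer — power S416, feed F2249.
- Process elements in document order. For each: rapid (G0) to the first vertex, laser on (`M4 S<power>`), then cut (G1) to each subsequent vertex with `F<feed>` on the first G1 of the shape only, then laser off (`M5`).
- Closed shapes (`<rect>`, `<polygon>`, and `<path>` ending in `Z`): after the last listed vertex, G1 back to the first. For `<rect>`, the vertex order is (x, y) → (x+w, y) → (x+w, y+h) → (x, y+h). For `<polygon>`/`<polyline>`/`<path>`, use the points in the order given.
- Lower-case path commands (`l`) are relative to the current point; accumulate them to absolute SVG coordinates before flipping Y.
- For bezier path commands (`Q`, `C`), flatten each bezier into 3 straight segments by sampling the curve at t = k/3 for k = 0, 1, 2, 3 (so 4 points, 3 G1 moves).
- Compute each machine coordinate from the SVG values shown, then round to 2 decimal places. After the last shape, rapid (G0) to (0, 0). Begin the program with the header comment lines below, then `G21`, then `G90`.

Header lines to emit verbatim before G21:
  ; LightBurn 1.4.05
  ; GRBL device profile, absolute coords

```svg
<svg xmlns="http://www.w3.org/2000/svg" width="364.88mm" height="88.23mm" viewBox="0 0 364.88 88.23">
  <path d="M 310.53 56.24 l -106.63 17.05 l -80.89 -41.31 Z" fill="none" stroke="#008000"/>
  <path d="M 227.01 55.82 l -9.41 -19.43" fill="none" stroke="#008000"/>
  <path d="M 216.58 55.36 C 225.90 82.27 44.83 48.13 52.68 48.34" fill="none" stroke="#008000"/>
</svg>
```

; LightBurn 1.4.05
; GRBL device profile, absolute coords
G21
G90
G0 X310.53 Y31.99
M4 S416
G1 X203.90 Y14.94 F2249
G1 X123.01 Y56.25
G1 X310.53 Y31.99
M5
G0 X227.01 Y32.41
M4 S416
G1 X217.60 Y51.84 F2249
M5
G0 X216.58 Y32.87
M4 S416
G1 X176.49 Y22.78 F2249
G1 X93.75 Y32.18
G1 X52.68 Y39.89
M5
G0 X0.00 Y0.00

1 u = 1 mm; y_m = 88.23 − y.

[1] `<path>` closed polygon, #008000→score S416 F2249: (310.53,31.99) → (203.90,14.94) → (123.01,56.25) → (310.53,31.99) (closed)

[2] `<path>` line segment, #008000→score S416 F2249: (227.01,32.41) → (217.60,51.84)

[3] `<path>` cubic bezier, #008000→score S416 F2249: (216.58,32.87) → (176.49,22.78) → (93.75,32.18) → (52.68,39.89)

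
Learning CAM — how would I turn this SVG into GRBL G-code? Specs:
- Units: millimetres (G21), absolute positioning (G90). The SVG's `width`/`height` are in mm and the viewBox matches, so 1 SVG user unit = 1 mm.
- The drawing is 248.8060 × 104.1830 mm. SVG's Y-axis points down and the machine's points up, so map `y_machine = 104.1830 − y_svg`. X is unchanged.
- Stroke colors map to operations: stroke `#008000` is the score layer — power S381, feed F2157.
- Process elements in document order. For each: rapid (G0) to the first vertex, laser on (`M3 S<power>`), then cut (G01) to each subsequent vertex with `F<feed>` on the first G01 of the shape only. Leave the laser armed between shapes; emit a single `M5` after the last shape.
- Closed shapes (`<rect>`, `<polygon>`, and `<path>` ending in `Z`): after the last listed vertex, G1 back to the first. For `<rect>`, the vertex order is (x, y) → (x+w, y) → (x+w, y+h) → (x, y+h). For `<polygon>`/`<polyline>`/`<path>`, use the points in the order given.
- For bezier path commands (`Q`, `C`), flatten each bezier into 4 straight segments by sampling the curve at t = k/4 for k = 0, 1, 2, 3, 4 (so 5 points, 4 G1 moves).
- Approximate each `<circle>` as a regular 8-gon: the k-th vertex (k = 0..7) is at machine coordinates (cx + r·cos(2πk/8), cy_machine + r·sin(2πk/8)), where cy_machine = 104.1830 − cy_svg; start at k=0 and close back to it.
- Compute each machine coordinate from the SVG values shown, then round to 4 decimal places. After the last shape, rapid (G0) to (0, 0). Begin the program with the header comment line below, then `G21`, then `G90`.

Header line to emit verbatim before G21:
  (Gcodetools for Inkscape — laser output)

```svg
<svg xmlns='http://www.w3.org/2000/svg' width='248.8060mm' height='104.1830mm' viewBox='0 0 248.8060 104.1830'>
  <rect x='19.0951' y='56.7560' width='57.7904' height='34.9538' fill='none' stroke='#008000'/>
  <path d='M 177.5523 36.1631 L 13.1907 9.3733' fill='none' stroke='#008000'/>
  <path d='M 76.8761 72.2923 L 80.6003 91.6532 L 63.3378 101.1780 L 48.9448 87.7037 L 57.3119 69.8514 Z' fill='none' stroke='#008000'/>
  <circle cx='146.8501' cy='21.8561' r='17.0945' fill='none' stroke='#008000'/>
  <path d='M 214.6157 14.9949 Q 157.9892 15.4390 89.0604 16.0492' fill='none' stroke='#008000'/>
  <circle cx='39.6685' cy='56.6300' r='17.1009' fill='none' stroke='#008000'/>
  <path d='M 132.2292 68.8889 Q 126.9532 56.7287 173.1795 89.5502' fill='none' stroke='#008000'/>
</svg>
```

1 u = 1 mm; y_m = 104.1830 − y.

[1] `<rect>` rectangle, #008000→score S381 F2157: (19.0951,47.4270) → (76.8855,47.4270) → (76.8855,12.4732) → (19.0951,12.4732) → (19.0951,47.4270) (closed)

[2] `<path>` line segment, #008000→score S381 F2157: (177.5523,68.0199) → (13.1907,94.8097)

[3] `<path>` regular polygon, #008000→score S381 F2157: (76.8761,31.8907) → (80.6003,12.5298) → (63.3378,3.0050) → (48.9448,16.4793) → (57.3119,34.3316) → (76.8761,31.8907) (closed)

[4] `<circle>` circle, #008000→score S381 F2157: (163.9446,82.3269) → (158.9377,94.4145) → (146.8501,99.4214) → (134.7625,94.4145) → (129.7556,82.3269) → (134.7625,70.2393) → (146.8501,65.2324) → (158.9377,70.2393) → (163.9446,82.3269) (closed)

[5] `<path>` quadratic bezier, #008000→score S381 F2157: (214.6157,89.1881) → (185.5336,88.9557) → (154.9136,88.7025) → (122.7559,88.4285) → (89.0604,88.1338)

[6] `<circle>` circle, #008000→score S381 F2157: (56.7694,47.5530) → (51.7607,59.6452) → (39.6685,64.6539) → (27.5763,59.6452) → (22.5676,47.5530) → (27.5763,35.4608) → (39.6685,30.4521) → (51.7607,35.4608) → (56.7694,47.5530) (closed)

[7] `<path>` quadratic bezier, #008000→score S381 F2157: (132.2292,35.2941) → (132.8101,38.5628) → (139.8288,36.2089) → (153.2852,28.2322) → (173.1795,14.6328)

(Gcodetools for Inkscape — laser output)
G21
G90
G0 X19.0951 Y47.4270
M3 S381
G01 X76.8855 Y47.4270 F2157
G01 X76.8855 Y12.4732
G01 X19.0951 Y12.4732
G01 X19.0951 Y47.4270
G0 X177.5523 Y68.0199
M3 S381
G01 X13.1907 Y94.8097 F2157
G0 X76.8761 Y31.8907
M3 S381
G01 X80.6003 Y12.5298 F2157
G01 X63.3378 Y3.0050
G01 X48.9448 Y16.4793
G01 X57.3119 Y34.3316
G01 X76.8761 Y31.8907
G0 X163.9446 Y82.3269
M3 S381
G01 X158.9377 Y94.4145 F2157
G01 X146.8501 Y99.4214
G01 X134.7625 Y94.4145
G01 X129.7556 Y82.3269
G01 X134.7625 Y70.2393
G01 X146.8501 Y65.2324
G01 X158.9377 Y70.2393
G01 X163.9446 Y82.3269
G0 X214.6157 Y89.1881
M3 S381
G01 X185.5336 Y88.9557 F2157
G01 X154.9136 Y88.7025
G01 X122.7559 Y88.4285
G01 X89.0604 Y88.1338
G0 X56.7694 Y47.5530
M3 S381
G01 X51.7607 Y59.6452 F2157
G01 X39.6685 Y64.6539
G01 X27.5763 Y59.6452
G01 X22.5676 Y47.5530
G01 X27.5763 Y35.4608
G01 X39.6685 Y30.4521
G01 X51.7607 Y35.4608
G01 X56.7694 Y47.5530
G0 X132.2292 Y35.2941
M3 S381
G01 X132.8101 Y38.5628 F2157
G01 X139.8288 Y36.2089
G01 X153.2852 Y28.2322
G01 X173.1795 Y14.6328
M5
G0 X0.0000 Y0.0000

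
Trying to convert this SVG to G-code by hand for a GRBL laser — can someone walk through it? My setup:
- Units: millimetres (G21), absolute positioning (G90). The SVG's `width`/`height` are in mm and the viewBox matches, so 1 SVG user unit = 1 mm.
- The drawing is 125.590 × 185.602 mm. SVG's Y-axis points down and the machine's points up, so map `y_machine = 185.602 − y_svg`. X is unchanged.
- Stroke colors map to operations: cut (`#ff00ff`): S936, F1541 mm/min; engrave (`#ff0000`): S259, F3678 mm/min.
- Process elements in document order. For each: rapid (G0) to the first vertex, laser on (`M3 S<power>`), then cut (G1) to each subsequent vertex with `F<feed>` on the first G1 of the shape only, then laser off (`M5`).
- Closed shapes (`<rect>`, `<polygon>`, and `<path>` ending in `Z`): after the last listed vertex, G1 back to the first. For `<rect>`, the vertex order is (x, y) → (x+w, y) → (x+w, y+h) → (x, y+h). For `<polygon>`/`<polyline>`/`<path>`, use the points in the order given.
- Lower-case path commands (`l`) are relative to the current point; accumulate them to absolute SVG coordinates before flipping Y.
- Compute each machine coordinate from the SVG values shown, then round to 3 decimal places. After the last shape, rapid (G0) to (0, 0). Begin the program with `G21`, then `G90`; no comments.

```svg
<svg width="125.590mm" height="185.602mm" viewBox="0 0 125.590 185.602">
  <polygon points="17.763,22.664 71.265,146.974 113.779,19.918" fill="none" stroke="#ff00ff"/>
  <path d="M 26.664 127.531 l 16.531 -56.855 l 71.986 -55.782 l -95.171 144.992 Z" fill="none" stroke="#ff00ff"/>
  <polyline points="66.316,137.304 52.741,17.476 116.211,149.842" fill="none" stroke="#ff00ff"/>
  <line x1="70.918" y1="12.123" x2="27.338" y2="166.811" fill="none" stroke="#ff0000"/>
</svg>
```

viewBox `0 0 125.590 185.602` with mm width/height → 1 unit = 1 mm. Flip: y_m = 185.602 − y_svg.

**Shape 1** — `<polygon>` closed polygon, stroke `#ff00ff` → cut (S936, F1541). Machine vertices: (17.763,162.938) → (71.265,38.628) → (113.779,165.684) → (17.763,162.938). Closed: final G1 returns to the first vertex.

**Shape 2** — `<path>` closed polygon, stroke `#ff00ff` → cut (S936, F1541). Machine vertices: (26.664,58.071) → (43.195,114.926) → (115.181,170.708) → (20.010,25.716) → (26.664,58.071). Closed: final G1 returns to the first vertex.

**Shape 3** — `<polyline>` open polyline, stroke `#ff00ff` → cut (S936, F1541). Machine vertices: (66.316,48.298) → (52.741,168.126) → (116.211,35.760). Open path.

**Shape 4** — `<line>` line segment, stroke `#ff0000` → engrave (S259, F3678). Machine vertices: (70.918,173.479) → (27.338,18.791). Open path.

G21
G90
G0 X17.763 Y162.938
M3 S936
G1 X71.265 Y38.628 F1541
G1 X113.779 Y165.684
G1 X17.763 Y162.938
M5
G0 X26.664 Y58.071
M3 S936
G1 X43.195 Y114.926 F1541
G1 X115.181 Y170.708
G1 X20.010 Y25.716
G1 X26.664 Y58.071
M5
G0 X66.316 Y48.298
M3 S936
G1 X52.741 Y168.126 F1541
G1 X116.211 Y35.760
M5
G0 X70.918 Y173.479
M3 S259
G1 X27.338 Y18.791 F3678
M5
G0 X0.000 Y0.000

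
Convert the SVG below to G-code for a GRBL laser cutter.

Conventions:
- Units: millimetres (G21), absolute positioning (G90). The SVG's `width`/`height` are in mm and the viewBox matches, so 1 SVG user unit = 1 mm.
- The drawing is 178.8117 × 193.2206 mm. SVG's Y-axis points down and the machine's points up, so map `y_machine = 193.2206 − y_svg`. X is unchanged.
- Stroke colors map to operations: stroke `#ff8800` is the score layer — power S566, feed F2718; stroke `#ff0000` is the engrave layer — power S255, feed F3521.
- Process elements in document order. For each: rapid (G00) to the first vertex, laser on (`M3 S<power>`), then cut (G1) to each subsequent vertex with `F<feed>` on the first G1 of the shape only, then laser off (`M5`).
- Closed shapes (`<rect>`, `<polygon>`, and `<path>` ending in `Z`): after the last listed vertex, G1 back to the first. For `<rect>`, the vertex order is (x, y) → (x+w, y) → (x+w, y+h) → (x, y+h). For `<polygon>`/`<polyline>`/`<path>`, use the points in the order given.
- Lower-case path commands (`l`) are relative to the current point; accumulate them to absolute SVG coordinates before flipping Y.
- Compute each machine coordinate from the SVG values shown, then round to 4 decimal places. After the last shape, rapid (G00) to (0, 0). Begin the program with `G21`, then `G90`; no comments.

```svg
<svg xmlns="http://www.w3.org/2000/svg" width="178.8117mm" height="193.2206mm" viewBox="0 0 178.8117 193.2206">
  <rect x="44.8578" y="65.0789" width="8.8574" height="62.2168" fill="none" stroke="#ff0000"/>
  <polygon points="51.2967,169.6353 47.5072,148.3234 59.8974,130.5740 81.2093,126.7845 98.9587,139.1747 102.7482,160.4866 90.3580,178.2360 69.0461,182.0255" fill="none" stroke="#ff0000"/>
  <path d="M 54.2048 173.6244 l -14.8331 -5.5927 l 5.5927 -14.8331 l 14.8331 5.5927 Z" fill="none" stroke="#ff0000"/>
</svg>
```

Since the viewBox matches the mm dimensions, user units are millimetres directly. The only transform is the Y-flip y_m = 193.2206 − y_svg.

Shape 1 is a rectangle drawn with `<rect>`. Its stroke #ff0000 means engrave at S255, F3521. After flipping Y the toolpath is (44.8578,128.1417) → (53.7152,128.1417) → (53.7152,65.9249) → (44.8578,65.9249) → (44.8578,128.1417), returning to the start.

Shape 2 is a regular polygon drawn with `<polygon>`. Its stroke #ff0000 means engrave at S255, F3521. After flipping Y the toolpath is (51.2967,23.5853) → (47.5072,44.8972) → (59.8974,62.6466) → (81.2093,66.4361) → (98.9587,54.0459) → (102.7482,32.7340) → (90.3580,14.9846) → (69.0461,11.1951) → (51.2967,23.5853), returning to the start.

Shape 3 is a regular polygon drawn with `<path>`. Its stroke #ff0000 means engrave at S255, F3521. After flipping Y the toolpath is (54.2048,19.5962) → (39.3717,25.1889) → (44.9644,40.0220) → (59.7975,34.4293) → (54.2048,19.5962), returning to the start.

G21
G90
G00 X44.8578 Y128.1417
M3 S255
G1 X53.7152 Y128.1417 F3521
G1 X53.7152 Y65.9249
G1 X44.8578 Y65.9249
G1 X44.8578 Y128.1417
M5
G00 X51.2967 Y23.5853
M3 S255
G1 X47.5072 Y44.8972 F3521
G1 X59.8974 Y62.6466
G1 X81.2093 Y66.4361
G1 X98.9587 Y54.0459
G1 X102.7482 Y32.7340
G1 X90.3580 Y14.9846
G1 X69.0461 Y11.1951
G1 X51.2967 Y23.5853
M5
G00 X54.2048 Y19.5962
M3 S255
G1 X39.3717 Y25.1889 F3521
G1 X44.9644 Y40.0220
G1 X59.7975 Y34.4293
G1 X54.2048 Y19.5962
M5
G00 X0.0000 Y0.0000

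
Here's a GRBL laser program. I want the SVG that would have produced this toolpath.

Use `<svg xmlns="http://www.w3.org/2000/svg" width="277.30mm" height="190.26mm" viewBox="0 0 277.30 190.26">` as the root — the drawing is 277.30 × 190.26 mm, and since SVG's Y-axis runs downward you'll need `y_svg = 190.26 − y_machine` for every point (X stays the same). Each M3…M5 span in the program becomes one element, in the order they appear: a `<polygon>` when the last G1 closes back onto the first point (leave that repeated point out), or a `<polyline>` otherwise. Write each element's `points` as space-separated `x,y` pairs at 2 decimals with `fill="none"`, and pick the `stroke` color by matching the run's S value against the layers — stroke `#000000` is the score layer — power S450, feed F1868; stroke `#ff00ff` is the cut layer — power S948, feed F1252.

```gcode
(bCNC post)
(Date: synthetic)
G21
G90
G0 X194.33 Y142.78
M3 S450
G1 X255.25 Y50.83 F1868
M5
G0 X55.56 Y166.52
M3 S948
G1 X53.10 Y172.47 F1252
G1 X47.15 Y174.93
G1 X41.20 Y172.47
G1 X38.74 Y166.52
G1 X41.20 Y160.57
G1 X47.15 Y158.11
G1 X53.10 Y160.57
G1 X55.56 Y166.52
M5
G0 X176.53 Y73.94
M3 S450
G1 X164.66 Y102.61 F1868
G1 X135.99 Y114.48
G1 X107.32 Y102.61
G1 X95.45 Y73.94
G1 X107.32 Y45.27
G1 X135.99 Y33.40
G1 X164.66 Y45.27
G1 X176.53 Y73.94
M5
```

y_svg = 190.26 − y_m.

[1] S450→`#000000` (score); open run; points: 194.33,47.48 255.25,139.43

[2] S948→`#ff00ff` (cut); closed run; points: 55.56,23.74 53.10,17.79 47.15,15.33 41.20,17.79 38.74,23.74 41.20,29.69 47.15,32.15 53.10,29.69

[3] S450→`#000000` (score); closed run; points: 176.53,116.32 164.66,87.65 135.99,75.78 107.32,87.65 95.45,116.32 107.32,144.99 135.99,156.86 164.66,144.99

<svg xmlns="http://www.w3.org/2000/svg" width="277.30mm" height="190.26mm" viewBox="0 0 277.30 190.26">
  <polyline points="194.33,47.48 255.25,139.43" fill="none" stroke="#000000"/>
  <polygon points="55.56,23.74 53.10,17.79 47.15,15.33 41.20,17.79 38.74,23.74 41.20,29.69 47.15,32.15 53.10,29.69" fill="none" stroke="#ff00ff"/>
  <polygon points="176.53,116.32 164.66,87.65 135.99,75.78 107.32,87.65 95.45,116.32 107.32,144.99 135.99,156.86 164.66,144.99" fill="none" stroke="#000000"/>
</svg>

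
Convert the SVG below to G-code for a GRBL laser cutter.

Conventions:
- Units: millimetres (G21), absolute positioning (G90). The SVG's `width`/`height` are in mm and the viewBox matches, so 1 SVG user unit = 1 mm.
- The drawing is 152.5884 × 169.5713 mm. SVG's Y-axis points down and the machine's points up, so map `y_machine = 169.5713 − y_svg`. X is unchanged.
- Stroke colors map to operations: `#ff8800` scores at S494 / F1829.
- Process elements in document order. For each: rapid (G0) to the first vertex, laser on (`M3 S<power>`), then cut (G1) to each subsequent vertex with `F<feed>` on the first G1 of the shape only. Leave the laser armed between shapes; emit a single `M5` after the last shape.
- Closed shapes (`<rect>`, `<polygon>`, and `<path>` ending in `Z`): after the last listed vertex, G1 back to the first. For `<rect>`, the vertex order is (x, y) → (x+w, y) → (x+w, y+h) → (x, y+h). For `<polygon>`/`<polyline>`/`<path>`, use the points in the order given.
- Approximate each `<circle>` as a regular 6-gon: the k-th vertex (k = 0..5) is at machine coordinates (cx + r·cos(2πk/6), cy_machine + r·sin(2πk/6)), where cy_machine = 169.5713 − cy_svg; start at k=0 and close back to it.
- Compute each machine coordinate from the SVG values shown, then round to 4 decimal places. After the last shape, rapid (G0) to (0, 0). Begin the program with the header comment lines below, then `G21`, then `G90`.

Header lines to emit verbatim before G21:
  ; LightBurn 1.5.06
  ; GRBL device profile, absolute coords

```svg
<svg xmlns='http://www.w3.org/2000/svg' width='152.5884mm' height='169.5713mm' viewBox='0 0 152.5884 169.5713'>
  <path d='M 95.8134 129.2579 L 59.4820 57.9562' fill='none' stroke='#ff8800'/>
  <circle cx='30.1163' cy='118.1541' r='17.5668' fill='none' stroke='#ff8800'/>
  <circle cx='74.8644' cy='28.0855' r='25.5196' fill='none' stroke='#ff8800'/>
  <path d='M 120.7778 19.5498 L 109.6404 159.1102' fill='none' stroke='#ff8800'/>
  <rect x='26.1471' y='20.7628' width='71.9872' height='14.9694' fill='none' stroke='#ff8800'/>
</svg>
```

; LightBurn 1.5.06
; GRBL device profile, absolute coords
G21
G90
G0 X95.8134 Y40.3134
M3 S494
G1 X59.4820 Y111.6151 F1829
G0 X47.6831 Y51.4172
M3 S494
G1 X38.8997 Y66.6305 F1829
G1 X21.3329 Y66.6305
G1 X12.5495 Y51.4172
G1 X21.3329 Y36.2039
G1 X38.8997 Y36.2039
G1 X47.6831 Y51.4172
G0 X100.3840 Y141.4858
M3 S494
G1 X87.6242 Y163.5864 F1829
G1 X62.1046 Y163.5864
G1 X49.3448 Y141.4858
G1 X62.1046 Y119.3852
G1 X87.6242 Y119.3852
G1 X100.3840 Y141.4858
G0 X120.7778 Y150.0215
M3 S494
G1 X109.6404 Y10.4611 F1829
G0 X26.1471 Y148.8085
M3 S494
G1 X98.1343 Y148.8085 F1829
G1 X98.1343 Y133.8391
G1 X26.1471 Y133.8391
G1 X26.1471 Y148.8085
M5
G0 X0.0000 Y0.0000

Since the viewBox matches the mm dimensions, user units are millimetres directly. The only transform is the Y-flip y_m = 169.5713 − y_svg.

Shape 1 is a line segment drawn with `<path>`. Its stroke #ff8800 means score at S494, F1829. After flipping Y the toolpath is (95.8134,40.3134) → (59.4820,111.6151).

Shape 2 is a circle drawn with `<circle>`. Its stroke #ff8800 means score at S494, F1829. After flipping Y the toolpath is (47.6831,51.4172) → (38.8997,66.6305) → (21.3329,66.6305) → (12.5495,51.4172) → (21.3329,36.2039) → (38.8997,36.2039) → (47.6831,51.4172), returning to the start.

Shape 3 is a circle drawn with `<circle>`. Its stroke #ff8800 means score at S494, F1829. After flipping Y the toolpath is (100.3840,141.4858) → (87.6242,163.5864) → (62.1046,163.5864) → (49.3448,141.4858) → (62.1046,119.3852) → (87.6242,119.3852) → (100.3840,141.4858), returning to the start.

Shape 4 is a line segment drawn with `<path>`. Its stroke #ff8800 means score at S494, F1829. After flipping Y the toolpath is (120.7778,150.0215) → (109.6404,10.4611).

Shape 5 is a rectangle drawn with `<rect>`. Its stroke #ff8800 means score at S494, F1829. After flipping Y the toolpath is (26.1471,148.8085) → (98.1343,148.8085) → (98.1343,133.8391) → (26.1471,133.8391) → (26.1471,148.8085), returning to the start.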